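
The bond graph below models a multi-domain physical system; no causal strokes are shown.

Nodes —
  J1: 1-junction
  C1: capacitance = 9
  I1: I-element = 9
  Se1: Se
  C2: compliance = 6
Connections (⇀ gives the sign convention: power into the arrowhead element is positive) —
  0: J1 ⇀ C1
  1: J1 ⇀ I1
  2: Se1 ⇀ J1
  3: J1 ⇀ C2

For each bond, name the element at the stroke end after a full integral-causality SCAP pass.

bond 2 |J1  (Se1: effort source, stroke at far end)
bond 0 |J1  (C1: C, integral causality)
bond 1 |I1  (prefer integral on I1)
bond 3 |J1  (1-jn J1 has f-setter on 1)

b0 stroke→J1
b1 stroke→I1
b2 stroke→J1
b3 stroke→J1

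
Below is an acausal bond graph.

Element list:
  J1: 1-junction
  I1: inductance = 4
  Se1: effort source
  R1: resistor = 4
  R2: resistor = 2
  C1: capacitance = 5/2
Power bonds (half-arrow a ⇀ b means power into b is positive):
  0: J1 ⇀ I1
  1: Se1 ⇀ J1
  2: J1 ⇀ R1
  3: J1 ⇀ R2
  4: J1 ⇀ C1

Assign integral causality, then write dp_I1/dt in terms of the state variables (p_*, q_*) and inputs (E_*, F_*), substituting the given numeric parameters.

b1 stroke→J1  (Se1 (Se) sets effort on bond)
b0 stroke→I1  (I1 integral (f out))
b2 stroke→J1  (common-f at J1 fixed by 0)
b3 stroke→J1  (1-jn J1 has f-setter on 0)
b4 stroke→J1  (1-jn J1 has f-setter on 0)

dp_I1/dt = E_Se1 - 3*p_I1/2 - 2*q_C1/5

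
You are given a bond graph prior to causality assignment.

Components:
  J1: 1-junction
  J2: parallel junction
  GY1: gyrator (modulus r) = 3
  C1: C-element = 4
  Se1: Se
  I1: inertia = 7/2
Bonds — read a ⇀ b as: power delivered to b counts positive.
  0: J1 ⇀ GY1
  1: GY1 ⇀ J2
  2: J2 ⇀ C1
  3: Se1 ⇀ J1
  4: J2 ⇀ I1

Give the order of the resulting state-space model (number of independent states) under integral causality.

2  (C1, I1 all integral)

b3 stroke→J1  (Se1 fixes effort; stroke away)
b0 stroke→GY1  (J1 needs exactly one f-in)
b1 stroke→GY1  (GY1: gyrator matches bond 0)
b2 stroke→J2  (C1 outputs effort q/C1)
b4 stroke→I1  (0-jn J2 has e-setter on 2)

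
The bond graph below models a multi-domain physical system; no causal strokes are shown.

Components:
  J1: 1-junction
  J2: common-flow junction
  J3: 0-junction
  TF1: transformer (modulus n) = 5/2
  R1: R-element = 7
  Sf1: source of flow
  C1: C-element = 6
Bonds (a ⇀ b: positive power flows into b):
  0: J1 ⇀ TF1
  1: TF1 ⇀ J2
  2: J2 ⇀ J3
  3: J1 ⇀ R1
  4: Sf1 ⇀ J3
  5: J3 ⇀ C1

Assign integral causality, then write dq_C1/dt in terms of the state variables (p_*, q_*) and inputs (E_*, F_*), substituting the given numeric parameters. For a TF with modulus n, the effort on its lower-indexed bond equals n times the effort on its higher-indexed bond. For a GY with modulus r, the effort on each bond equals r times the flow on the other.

bond 4 |Sf1  (source Sf1 imposes f)
bond 5 |J3  (C1: C, integral causality)
bond 2 |J2  (J3 effort already set via bond 5)
bond 1 |TF1  (J2: last free bond brings flow in)
bond 0 |J1  (through TF1, causality passes straight; one stroke at TF1)
bond 3 |R1  (only one flow-in slot at J1)

dq_C1/dt = F_Sf1 - 25*q_C1/168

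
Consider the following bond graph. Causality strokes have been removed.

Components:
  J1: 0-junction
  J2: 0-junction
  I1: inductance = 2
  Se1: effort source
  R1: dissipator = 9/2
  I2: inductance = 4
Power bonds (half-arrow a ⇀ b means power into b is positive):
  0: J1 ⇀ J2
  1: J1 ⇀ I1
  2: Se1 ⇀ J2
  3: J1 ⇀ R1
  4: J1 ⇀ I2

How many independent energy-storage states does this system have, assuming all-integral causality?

bond 2 stroke at J2  (source Se1 imposes e)
bond 0 stroke at J1  (common-e at J2 fixed by 2)
bond 1 stroke at I1  (J1: bond 0 brought effort, rest push out)
bond 3 stroke at R1  (J1 effort already set via bond 0)
bond 4 stroke at I2  (common-e at J1 fixed by 0)

2  (I1, I2 all integral)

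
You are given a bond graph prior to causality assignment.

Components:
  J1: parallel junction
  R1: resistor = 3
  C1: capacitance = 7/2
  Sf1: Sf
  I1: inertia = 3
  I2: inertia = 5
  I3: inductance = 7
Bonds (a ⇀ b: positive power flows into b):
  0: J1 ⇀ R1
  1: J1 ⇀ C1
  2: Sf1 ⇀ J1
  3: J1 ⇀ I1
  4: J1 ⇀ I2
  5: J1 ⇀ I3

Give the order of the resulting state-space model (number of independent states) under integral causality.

bond 2 →Sf1  (Sf1 fixes flow; stroke at Sf1)
bond 1 →J1  (C1 outputs effort q/C1)
bond 0 →R1  (J1 effort already set via bond 1)
bond 3 →I1  (J1 effort already set via bond 1)
bond 4 →I2  (J1: bond 1 brought effort, rest push out)
bond 5 →I3  (0-jn J1 has e-setter on 1)

4  (C1, I1, I2, I3 all integral)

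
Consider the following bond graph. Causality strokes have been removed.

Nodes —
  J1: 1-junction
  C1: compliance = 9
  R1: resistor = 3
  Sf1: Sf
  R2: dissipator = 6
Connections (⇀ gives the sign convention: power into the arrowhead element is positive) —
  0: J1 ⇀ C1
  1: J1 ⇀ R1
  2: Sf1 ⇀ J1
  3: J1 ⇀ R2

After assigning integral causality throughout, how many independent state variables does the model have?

1  (C1 all integral)

β2 |Sf1  (Sf1 (Sf) sets flow on bond)
β0 |J1  (1-jn J1 has f-setter on 2)
β1 |J1  (J1: bond 2 brought flow, rest push out)
β3 |J1  (J1 flow already set via bond 2)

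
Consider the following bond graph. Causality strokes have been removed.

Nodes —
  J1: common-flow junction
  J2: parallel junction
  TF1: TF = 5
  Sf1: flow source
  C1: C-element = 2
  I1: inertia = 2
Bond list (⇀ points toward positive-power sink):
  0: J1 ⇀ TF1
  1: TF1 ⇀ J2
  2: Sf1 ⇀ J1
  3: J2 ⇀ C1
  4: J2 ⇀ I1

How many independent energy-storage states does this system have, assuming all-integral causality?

2  (C1, I1 all integral)

#2 stroke→Sf1  (Sf1 fixes flow; stroke at Sf1)
#0 stroke→J1  (common-f at J1 fixed by 2)
#1 stroke→TF1  (through TF1, causality passes straight; one stroke at TF1)
#3 stroke→J2  (C1: C, integral causality)
#4 stroke→I1  (0-jn J2 has e-setter on 3)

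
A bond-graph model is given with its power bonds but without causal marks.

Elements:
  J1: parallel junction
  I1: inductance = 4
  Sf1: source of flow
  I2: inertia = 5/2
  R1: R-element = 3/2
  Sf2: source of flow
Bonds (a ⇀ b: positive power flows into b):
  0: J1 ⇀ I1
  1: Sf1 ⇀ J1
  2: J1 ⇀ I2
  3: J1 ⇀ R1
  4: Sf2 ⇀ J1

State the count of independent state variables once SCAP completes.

2  (I1, I2 all integral)

bond 1 stroke at Sf1  (Sf1: flow source, stroke at near end)
bond 4 stroke at Sf2  (source Sf2 imposes f)
bond 0 stroke at I1  (I1 outputs flow p/I1)
bond 2 stroke at I2  (prefer integral on I2)
bond 3 stroke at J1  (only one effort-in slot at J1)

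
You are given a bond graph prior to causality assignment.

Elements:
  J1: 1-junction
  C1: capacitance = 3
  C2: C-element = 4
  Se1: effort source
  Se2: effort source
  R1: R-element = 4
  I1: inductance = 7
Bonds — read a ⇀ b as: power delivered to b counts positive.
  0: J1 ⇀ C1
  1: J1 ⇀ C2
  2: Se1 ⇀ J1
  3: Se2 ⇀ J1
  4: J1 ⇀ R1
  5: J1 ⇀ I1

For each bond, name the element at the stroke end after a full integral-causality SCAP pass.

bond 0 stroke→J1
bond 1 stroke→J1
bond 2 stroke→J1
bond 3 stroke→J1
bond 4 stroke→J1
bond 5 stroke→I1

β2 →J1  (Se1 fixes effort; stroke away)
β3 →J1  (Se2: effort source, stroke at far end)
β0 →J1  (prefer integral on C1)
β1 →J1  (C2 outputs effort q/C2)
β5 →I1  (prefer integral on I1)
β4 →J1  (J1: bond 5 brought flow, rest push out)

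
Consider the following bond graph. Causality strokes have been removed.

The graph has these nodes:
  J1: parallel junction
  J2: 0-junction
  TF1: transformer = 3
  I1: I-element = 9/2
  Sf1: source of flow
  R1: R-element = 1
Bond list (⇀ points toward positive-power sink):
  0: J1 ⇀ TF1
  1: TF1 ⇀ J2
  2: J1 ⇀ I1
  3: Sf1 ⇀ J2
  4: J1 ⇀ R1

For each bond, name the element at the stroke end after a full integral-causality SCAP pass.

β0 |TF1
β1 |J2
β2 |I1
β3 |Sf1
β4 |J1

b3 stroke at Sf1  (source Sf1 imposes f)
b1 stroke at J2  (closing 0-jn rule on J2)
b0 stroke at TF1  (TF1 one-in-one-out from 1)
b2 stroke at I1  (I1 integral (f out))
b4 stroke at J1  (closing 0-jn rule on J1)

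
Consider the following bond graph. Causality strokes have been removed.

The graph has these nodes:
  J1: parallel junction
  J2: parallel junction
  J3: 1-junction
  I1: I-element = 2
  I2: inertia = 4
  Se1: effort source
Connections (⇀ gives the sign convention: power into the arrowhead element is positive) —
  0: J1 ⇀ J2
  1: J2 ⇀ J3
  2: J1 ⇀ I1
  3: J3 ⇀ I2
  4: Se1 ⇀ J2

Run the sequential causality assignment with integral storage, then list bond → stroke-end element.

bond 0 stroke→J1
bond 1 stroke→J3
bond 2 stroke→I1
bond 3 stroke→I2
bond 4 stroke→J2

b4 |J2  (Se1 (Se) sets effort on bond)
b0 |J1  (0-jn J2 has e-setter on 4)
b1 |J3  (common-e at J2 fixed by 4)
b3 |I2  (closing 1-jn rule on J3)
b2 |I1  (J1 effort already set via bond 0)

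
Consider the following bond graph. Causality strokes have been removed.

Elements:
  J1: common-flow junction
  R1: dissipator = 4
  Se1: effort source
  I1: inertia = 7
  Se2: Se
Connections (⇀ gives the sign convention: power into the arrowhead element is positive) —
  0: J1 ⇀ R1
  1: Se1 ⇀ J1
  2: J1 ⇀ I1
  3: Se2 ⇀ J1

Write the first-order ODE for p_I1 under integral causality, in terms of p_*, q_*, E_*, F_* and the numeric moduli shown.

bond 1 stroke→J1  (Se1 (Se) sets effort on bond)
bond 3 stroke→J1  (source Se2 imposes e)
bond 2 stroke→I1  (prefer integral on I1)
bond 0 stroke→J1  (J1: bond 2 brought flow, rest push out)

dp_I1/dt = E_Se1 + E_Se2 - 4*p_I1/7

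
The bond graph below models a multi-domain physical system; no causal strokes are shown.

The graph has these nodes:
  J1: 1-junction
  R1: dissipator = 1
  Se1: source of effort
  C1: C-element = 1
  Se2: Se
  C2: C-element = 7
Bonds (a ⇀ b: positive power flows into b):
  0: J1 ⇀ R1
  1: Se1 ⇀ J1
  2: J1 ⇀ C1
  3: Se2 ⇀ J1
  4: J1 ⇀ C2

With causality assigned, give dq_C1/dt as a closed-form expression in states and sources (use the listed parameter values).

dq_C1/dt = E_Se1 + E_Se2 - q_C1 - q_C2/7

bond 1 |J1  (source Se1 imposes e)
bond 3 |J1  (source Se2 imposes e)
bond 2 |J1  (C1 integral (e out))
bond 4 |J1  (prefer integral on C2)
bond 0 |R1  (only one flow-in slot at J1)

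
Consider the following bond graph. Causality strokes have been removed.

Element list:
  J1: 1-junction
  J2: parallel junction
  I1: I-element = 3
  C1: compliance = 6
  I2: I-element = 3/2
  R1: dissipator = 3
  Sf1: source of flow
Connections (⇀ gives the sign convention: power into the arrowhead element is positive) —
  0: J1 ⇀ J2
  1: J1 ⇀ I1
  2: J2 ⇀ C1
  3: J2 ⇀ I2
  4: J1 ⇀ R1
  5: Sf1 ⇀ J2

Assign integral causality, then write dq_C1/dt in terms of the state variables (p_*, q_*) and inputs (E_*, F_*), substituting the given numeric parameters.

dq_C1/dt = F_Sf1 + p_I1/3 - 2*p_I2/3

b5 stroke→Sf1  (source Sf1 imposes f)
b1 stroke→I1  (I1 outputs flow p/I1)
b0 stroke→J1  (common-f at J1 fixed by 1)
b4 stroke→J1  (common-f at J1 fixed by 1)
b2 stroke→J2  (C1 outputs effort q/C1)
b3 stroke→I2  (common-e at J2 fixed by 2)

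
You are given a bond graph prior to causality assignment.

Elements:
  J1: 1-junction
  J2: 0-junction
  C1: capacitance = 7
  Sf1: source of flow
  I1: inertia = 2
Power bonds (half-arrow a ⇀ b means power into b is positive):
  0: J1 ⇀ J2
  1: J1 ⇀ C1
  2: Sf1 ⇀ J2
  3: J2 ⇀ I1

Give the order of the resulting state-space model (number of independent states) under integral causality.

b2 →Sf1  (Sf1 (Sf) sets flow on bond)
b1 →J1  (C1: C, integral causality)
b0 →J2  (only one flow-in slot at J1)
b3 →I1  (0-jn J2 has e-setter on 0)

2  (C1, I1 all integral)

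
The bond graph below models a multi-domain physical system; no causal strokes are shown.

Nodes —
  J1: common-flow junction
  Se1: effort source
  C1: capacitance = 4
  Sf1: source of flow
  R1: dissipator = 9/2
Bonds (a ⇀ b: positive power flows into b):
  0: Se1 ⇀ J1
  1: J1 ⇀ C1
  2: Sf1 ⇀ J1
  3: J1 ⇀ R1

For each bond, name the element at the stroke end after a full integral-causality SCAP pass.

bond 0 |J1  (Se1: effort source, stroke at far end)
bond 2 |Sf1  (source Sf1 imposes f)
bond 1 |J1  (J1 flow already set via bond 2)
bond 3 |J1  (1-jn J1 has f-setter on 2)

#0 stroke at J1
#1 stroke at J1
#2 stroke at Sf1
#3 stroke at J1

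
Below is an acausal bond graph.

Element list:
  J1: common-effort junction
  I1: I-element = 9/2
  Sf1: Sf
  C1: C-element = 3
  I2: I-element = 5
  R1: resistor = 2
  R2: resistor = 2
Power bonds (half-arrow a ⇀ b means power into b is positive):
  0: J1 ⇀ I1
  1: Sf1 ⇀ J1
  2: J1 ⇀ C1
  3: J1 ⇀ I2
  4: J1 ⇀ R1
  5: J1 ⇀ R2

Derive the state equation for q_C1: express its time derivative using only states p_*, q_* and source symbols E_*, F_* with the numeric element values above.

dq_C1/dt = F_Sf1 - 2*p_I1/9 - p_I2/5 - q_C1/3

#1 →Sf1  (Sf1: flow source, stroke at near end)
#0 →I1  (I1: I, integral causality)
#2 →J1  (C1: C, integral causality)
#3 →I2  (J1 effort already set via bond 2)
#4 →R1  (J1 effort already set via bond 2)
#5 →R2  (J1 effort already set via bond 2)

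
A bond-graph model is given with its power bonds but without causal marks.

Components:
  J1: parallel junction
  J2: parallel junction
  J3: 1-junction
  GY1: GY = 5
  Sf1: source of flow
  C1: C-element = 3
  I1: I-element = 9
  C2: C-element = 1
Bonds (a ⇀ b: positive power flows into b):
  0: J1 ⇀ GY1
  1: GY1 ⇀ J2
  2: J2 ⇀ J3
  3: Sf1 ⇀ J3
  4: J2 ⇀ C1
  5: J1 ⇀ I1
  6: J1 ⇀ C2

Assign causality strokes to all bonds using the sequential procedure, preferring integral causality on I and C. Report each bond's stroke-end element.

#3 |Sf1  (Sf1 (Sf) sets flow on bond)
#2 |J3  (J3: bond 3 brought flow, rest push out)
#4 |J2  (C1 outputs effort q/C1)
#1 |GY1  (J2 effort already set via bond 4)
#0 |GY1  (GY GY1: same side as bond 1)
#5 |I1  (I1: I, integral causality)
#6 |J1  (J1: last free bond brings effort in)

β0 →GY1
β1 →GY1
β2 →J3
β3 →Sf1
β4 →J2
β5 →I1
β6 →J1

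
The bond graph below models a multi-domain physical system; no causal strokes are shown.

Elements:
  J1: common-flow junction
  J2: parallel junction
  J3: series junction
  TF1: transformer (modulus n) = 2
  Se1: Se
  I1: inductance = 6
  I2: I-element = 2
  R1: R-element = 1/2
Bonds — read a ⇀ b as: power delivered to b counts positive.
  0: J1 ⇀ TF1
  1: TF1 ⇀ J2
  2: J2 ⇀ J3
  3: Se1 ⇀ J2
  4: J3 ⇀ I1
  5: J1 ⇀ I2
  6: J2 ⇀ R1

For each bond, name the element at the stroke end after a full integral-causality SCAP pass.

#0 →J1
#1 →TF1
#2 →J3
#3 →J2
#4 →I1
#5 →I2
#6 →R1

bond 3 stroke→J2  (Se1: effort source, stroke at far end)
bond 1 stroke→TF1  (0-jn J2 has e-setter on 3)
bond 2 stroke→J3  (J2 effort already set via bond 3)
bond 6 stroke→R1  (J2 effort already set via bond 3)
bond 4 stroke→I1  (only one flow-in slot at J3)
bond 0 stroke→J1  (TF1 one-in-one-out from 1)
bond 5 stroke→I2  (closing 1-jn rule on J1)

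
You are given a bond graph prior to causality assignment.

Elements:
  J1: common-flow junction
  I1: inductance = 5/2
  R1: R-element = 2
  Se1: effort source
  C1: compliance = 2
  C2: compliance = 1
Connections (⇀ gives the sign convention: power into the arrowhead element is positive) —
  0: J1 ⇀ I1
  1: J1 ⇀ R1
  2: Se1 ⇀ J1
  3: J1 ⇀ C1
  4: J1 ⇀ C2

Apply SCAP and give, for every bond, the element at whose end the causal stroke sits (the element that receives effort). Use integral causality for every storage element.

bond 0 stroke at I1
bond 1 stroke at J1
bond 2 stroke at J1
bond 3 stroke at J1
bond 4 stroke at J1

#2 stroke→J1  (Se1 (Se) sets effort on bond)
#0 stroke→I1  (I1 integral (f out))
#1 stroke→J1  (J1: bond 0 brought flow, rest push out)
#3 stroke→J1  (1-jn J1 has f-setter on 0)
#4 stroke→J1  (J1 flow already set via bond 0)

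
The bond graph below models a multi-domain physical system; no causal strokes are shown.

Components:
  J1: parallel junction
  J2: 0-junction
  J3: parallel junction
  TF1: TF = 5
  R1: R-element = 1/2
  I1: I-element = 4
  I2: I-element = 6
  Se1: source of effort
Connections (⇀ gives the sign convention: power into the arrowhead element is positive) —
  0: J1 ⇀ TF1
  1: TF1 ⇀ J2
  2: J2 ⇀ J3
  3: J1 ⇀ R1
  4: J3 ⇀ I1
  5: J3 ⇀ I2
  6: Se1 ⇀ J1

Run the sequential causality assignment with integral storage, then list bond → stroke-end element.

b6 |J1  (Se1: effort source, stroke at far end)
b0 |TF1  (common-e at J1 fixed by 6)
b3 |R1  (0-jn J1 has e-setter on 6)
b1 |J2  (TF1 one-in-one-out from 0)
b2 |J3  (common-e at J2 fixed by 1)
b4 |I1  (J3 effort already set via bond 2)
b5 |I2  (J3 effort already set via bond 2)

#0 |TF1
#1 |J2
#2 |J3
#3 |R1
#4 |I1
#5 |I2
#6 |J1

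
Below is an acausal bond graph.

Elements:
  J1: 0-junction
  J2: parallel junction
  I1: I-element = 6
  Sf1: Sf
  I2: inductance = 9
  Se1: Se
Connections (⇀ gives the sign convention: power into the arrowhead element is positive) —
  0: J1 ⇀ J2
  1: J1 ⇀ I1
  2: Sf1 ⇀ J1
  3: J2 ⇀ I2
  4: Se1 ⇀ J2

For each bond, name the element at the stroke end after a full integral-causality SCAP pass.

β2 stroke at Sf1  (source Sf1 imposes f)
β4 stroke at J2  (source Se1 imposes e)
β0 stroke at J1  (0-jn J2 has e-setter on 4)
β3 stroke at I2  (J2 effort already set via bond 4)
β1 stroke at I1  (J1 effort already set via bond 0)

β0 stroke→J1
β1 stroke→I1
β2 stroke→Sf1
β3 stroke→I2
β4 stroke→J2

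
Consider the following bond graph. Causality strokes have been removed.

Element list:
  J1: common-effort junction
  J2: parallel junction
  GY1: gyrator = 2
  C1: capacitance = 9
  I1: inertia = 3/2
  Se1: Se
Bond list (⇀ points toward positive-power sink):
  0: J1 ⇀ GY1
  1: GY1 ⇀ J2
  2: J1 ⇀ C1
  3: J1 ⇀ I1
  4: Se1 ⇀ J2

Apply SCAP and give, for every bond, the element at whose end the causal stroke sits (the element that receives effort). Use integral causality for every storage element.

bond 4 →J2  (source Se1 imposes e)
bond 1 →GY1  (common-e at J2 fixed by 4)
bond 0 →GY1  (GY GY1: same side as bond 1)
bond 2 →J1  (C1: C, integral causality)
bond 3 →I1  (common-e at J1 fixed by 2)

b0 stroke→GY1
b1 stroke→GY1
b2 stroke→J1
b3 stroke→I1
b4 stroke→J2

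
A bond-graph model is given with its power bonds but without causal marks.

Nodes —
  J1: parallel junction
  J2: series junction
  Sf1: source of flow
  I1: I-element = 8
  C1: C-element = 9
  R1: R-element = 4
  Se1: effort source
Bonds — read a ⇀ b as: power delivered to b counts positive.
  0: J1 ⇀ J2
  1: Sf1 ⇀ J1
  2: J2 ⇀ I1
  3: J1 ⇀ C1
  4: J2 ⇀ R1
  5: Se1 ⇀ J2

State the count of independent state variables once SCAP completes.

bond 1 →Sf1  (source Sf1 imposes f)
bond 5 →J2  (Se1 (Se) sets effort on bond)
bond 2 →I1  (I1 outputs flow p/I1)
bond 0 →J2  (common-f at J2 fixed by 2)
bond 4 →J2  (J2 flow already set via bond 2)
bond 3 →J1  (only one effort-in slot at J1)

2  (C1, I1 all integral)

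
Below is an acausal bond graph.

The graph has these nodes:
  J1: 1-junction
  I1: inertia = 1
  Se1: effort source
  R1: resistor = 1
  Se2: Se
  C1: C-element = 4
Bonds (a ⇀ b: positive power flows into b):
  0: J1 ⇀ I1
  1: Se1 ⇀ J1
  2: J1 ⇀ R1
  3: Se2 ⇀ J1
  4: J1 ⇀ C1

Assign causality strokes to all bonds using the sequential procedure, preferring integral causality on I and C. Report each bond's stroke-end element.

β0 stroke→I1
β1 stroke→J1
β2 stroke→J1
β3 stroke→J1
β4 stroke→J1

#1 |J1  (source Se1 imposes e)
#3 |J1  (source Se2 imposes e)
#0 |I1  (I1 integral (f out))
#2 |J1  (J1: bond 0 brought flow, rest push out)
#4 |J1  (1-jn J1 has f-setter on 0)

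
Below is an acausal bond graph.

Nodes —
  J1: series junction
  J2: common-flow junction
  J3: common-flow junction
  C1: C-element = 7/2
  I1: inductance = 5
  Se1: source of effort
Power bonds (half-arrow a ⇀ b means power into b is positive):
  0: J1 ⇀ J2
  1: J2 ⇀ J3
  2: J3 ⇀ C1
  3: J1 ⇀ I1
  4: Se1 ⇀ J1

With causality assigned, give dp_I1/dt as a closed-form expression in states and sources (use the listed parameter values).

dp_I1/dt = E_Se1 - 2*q_C1/7

β4 →J1  (Se1 fixes effort; stroke away)
β2 →J3  (C1 outputs effort q/C1)
β1 →J2  (only one flow-in slot at J3)
β0 →J1  (closing 1-jn rule on J2)
β3 →I1  (closing 1-jn rule on J1)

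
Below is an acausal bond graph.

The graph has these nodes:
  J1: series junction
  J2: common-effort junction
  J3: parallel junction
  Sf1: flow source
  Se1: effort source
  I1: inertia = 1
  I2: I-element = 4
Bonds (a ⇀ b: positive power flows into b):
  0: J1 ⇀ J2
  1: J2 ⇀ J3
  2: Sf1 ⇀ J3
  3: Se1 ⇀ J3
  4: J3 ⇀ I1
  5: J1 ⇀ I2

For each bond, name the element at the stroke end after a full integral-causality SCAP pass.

b0 stroke at J1
b1 stroke at J2
b2 stroke at Sf1
b3 stroke at J3
b4 stroke at I1
b5 stroke at I2

bond 2 |Sf1  (source Sf1 imposes f)
bond 3 |J3  (Se1 (Se) sets effort on bond)
bond 1 |J2  (0-jn J3 has e-setter on 3)
bond 4 |I1  (J3 effort already set via bond 3)
bond 0 |J1  (J2 effort already set via bond 1)
bond 5 |I2  (J1: last free bond brings flow in)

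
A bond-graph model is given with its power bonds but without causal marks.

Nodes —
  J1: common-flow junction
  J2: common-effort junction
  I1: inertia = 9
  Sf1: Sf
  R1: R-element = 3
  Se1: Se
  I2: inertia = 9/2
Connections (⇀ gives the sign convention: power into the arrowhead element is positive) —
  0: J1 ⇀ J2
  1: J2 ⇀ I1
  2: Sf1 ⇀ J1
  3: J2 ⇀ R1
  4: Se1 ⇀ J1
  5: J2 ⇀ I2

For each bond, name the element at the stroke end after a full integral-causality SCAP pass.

b0 →J1
b1 →I1
b2 →Sf1
b3 →J2
b4 →J1
b5 →I2

b2 →Sf1  (Sf1 fixes flow; stroke at Sf1)
b4 →J1  (Se1: effort source, stroke at far end)
b0 →J1  (J1 flow already set via bond 2)
b1 →I1  (I1 integral (f out))
b5 →I2  (I2 outputs flow p/I2)
b3 →J2  (J2: last free bond brings effort in)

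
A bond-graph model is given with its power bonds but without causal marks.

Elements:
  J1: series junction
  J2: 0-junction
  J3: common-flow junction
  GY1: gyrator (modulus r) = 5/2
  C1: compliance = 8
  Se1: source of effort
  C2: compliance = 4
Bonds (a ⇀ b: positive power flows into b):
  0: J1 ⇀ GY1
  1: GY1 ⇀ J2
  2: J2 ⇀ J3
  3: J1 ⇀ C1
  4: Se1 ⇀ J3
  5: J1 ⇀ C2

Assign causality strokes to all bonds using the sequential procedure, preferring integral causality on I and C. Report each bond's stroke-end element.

bond 0 →GY1
bond 1 →GY1
bond 2 →J2
bond 3 →J1
bond 4 →J3
bond 5 →J1

#4 stroke→J3  (source Se1 imposes e)
#2 stroke→J2  (closing 1-jn rule on J3)
#1 stroke→GY1  (J2 effort already set via bond 2)
#0 stroke→GY1  (GY1 both-in/both-out from 1)
#3 stroke→J1  (1-jn J1 has f-setter on 0)
#5 stroke→J1  (common-f at J1 fixed by 0)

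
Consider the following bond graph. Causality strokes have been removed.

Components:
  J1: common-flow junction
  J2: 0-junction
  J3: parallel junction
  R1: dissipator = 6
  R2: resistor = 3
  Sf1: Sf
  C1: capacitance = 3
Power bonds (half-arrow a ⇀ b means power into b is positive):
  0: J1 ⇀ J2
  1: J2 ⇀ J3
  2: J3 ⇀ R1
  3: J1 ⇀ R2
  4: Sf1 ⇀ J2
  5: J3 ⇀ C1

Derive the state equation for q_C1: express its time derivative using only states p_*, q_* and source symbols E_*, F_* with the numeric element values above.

b4 stroke at Sf1  (source Sf1 imposes f)
b5 stroke at J3  (prefer integral on C1)
b1 stroke at J2  (J3 effort already set via bond 5)
b2 stroke at R1  (common-e at J3 fixed by 5)
b0 stroke at J1  (J2 effort already set via bond 1)
b3 stroke at R2  (J1: last free bond brings flow in)

dq_C1/dt = F_Sf1 - q_C1/6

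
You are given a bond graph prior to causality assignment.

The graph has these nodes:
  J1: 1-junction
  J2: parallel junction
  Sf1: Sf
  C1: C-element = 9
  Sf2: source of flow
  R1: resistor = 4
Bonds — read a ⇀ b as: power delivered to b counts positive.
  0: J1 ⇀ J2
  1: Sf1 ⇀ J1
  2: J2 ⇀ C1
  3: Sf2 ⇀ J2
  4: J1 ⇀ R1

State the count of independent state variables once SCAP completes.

β1 stroke at Sf1  (Sf1 fixes flow; stroke at Sf1)
β3 stroke at Sf2  (Sf2: flow source, stroke at near end)
β0 stroke at J1  (1-jn J1 has f-setter on 1)
β4 stroke at J1  (1-jn J1 has f-setter on 1)
β2 stroke at J2  (J2: last free bond brings effort in)

1  (C1 all integral)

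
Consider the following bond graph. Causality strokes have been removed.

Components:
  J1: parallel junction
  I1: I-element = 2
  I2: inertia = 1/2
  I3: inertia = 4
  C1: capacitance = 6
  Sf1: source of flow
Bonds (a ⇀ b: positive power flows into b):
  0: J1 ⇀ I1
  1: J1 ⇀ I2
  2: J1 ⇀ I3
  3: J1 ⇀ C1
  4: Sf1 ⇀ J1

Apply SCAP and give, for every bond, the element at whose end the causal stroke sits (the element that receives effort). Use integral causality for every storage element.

bond 0 stroke→I1
bond 1 stroke→I2
bond 2 stroke→I3
bond 3 stroke→J1
bond 4 stroke→Sf1

bond 4 →Sf1  (Sf1: flow source, stroke at near end)
bond 0 →I1  (I1: I, integral causality)
bond 1 →I2  (I2 outputs flow p/I2)
bond 2 →I3  (I3 integral (f out))
bond 3 →J1  (J1: last free bond brings effort in)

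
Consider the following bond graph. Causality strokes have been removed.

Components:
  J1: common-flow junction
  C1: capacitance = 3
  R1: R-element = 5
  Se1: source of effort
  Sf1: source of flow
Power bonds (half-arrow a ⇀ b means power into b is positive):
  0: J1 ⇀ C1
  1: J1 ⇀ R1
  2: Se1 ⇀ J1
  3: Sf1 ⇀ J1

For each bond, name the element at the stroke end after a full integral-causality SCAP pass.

β0 stroke→J1
β1 stroke→J1
β2 stroke→J1
β3 stroke→Sf1

#2 |J1  (source Se1 imposes e)
#3 |Sf1  (source Sf1 imposes f)
#0 |J1  (common-f at J1 fixed by 3)
#1 |J1  (1-jn J1 has f-setter on 3)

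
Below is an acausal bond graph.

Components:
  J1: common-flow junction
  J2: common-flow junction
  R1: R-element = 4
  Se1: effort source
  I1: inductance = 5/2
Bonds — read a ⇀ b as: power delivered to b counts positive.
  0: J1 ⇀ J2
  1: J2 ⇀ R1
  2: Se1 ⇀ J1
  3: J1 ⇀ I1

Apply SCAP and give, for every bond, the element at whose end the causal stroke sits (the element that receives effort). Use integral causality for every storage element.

b0 →J1
b1 →J2
b2 →J1
b3 →I1

#2 stroke at J1  (Se1: effort source, stroke at far end)
#3 stroke at I1  (prefer integral on I1)
#0 stroke at J1  (J1: bond 3 brought flow, rest push out)
#1 stroke at J2  (J2 flow already set via bond 0)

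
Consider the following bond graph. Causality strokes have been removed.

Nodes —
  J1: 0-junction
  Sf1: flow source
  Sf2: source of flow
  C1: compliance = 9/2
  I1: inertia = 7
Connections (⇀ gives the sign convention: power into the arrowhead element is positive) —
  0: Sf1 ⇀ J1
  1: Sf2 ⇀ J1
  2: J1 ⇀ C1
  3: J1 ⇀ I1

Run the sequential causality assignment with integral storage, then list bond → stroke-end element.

#0 stroke at Sf1
#1 stroke at Sf2
#2 stroke at J1
#3 stroke at I1

β0 →Sf1  (Sf1 fixes flow; stroke at Sf1)
β1 →Sf2  (Sf2: flow source, stroke at near end)
β2 →J1  (prefer integral on C1)
β3 →I1  (J1 effort already set via bond 2)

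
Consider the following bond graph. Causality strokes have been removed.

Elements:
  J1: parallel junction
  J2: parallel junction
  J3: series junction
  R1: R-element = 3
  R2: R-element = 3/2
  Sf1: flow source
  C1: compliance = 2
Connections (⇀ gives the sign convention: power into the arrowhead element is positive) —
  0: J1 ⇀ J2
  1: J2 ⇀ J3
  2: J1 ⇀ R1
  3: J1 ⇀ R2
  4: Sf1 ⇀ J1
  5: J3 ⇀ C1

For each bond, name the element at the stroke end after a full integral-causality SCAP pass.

b4 stroke→Sf1  (source Sf1 imposes f)
b5 stroke→J3  (prefer integral on C1)
b1 stroke→J2  (J3: last free bond brings flow in)
b0 stroke→J1  (common-e at J2 fixed by 1)
b2 stroke→R1  (J1: bond 0 brought effort, rest push out)
b3 stroke→R2  (J1 effort already set via bond 0)

#0 →J1
#1 →J2
#2 →R1
#3 →R2
#4 →Sf1
#5 →J3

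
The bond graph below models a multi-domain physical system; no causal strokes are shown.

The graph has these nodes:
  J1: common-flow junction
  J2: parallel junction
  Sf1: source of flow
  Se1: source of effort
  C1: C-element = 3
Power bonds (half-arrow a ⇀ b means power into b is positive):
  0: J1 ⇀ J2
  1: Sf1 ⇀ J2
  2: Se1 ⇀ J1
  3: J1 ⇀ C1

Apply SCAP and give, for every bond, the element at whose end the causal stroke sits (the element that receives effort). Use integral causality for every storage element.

β0 stroke→J2
β1 stroke→Sf1
β2 stroke→J1
β3 stroke→J1

b1 →Sf1  (source Sf1 imposes f)
b2 →J1  (Se1: effort source, stroke at far end)
b0 →J2  (only one effort-in slot at J2)
b3 →J1  (1-jn J1 has f-setter on 0)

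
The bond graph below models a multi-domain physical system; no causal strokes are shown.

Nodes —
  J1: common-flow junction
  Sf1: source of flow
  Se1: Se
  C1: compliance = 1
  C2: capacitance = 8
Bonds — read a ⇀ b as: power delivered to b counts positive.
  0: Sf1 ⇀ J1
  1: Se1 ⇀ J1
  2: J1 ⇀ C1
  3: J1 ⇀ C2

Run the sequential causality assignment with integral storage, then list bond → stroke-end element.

β0 stroke at Sf1
β1 stroke at J1
β2 stroke at J1
β3 stroke at J1

#0 stroke at Sf1  (Sf1: flow source, stroke at near end)
#1 stroke at J1  (Se1 (Se) sets effort on bond)
#2 stroke at J1  (1-jn J1 has f-setter on 0)
#3 stroke at J1  (J1 flow already set via bond 0)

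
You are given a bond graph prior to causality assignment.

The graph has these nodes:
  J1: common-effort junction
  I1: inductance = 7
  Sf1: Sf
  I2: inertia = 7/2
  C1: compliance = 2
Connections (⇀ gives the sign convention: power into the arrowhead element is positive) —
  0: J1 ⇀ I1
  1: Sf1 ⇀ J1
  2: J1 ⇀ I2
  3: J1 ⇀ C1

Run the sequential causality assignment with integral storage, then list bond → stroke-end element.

bond 0 stroke→I1
bond 1 stroke→Sf1
bond 2 stroke→I2
bond 3 stroke→J1

b1 |Sf1  (Sf1 (Sf) sets flow on bond)
b0 |I1  (I1 outputs flow p/I1)
b2 |I2  (I2 outputs flow p/I2)
b3 |J1  (only one effort-in slot at J1)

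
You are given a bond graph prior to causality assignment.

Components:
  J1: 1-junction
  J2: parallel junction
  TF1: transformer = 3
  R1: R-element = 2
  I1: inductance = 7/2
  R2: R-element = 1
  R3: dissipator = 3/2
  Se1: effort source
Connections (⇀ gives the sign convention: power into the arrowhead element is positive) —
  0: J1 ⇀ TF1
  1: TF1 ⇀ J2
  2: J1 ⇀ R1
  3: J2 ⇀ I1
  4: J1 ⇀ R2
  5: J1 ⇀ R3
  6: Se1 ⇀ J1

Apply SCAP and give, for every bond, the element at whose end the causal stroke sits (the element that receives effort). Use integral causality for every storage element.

bond 0 stroke→TF1
bond 1 stroke→J2
bond 2 stroke→J1
bond 3 stroke→I1
bond 4 stroke→J1
bond 5 stroke→J1
bond 6 stroke→J1

b6 stroke→J1  (source Se1 imposes e)
b3 stroke→I1  (prefer integral on I1)
b1 stroke→J2  (only one effort-in slot at J2)
b0 stroke→TF1  (TF TF1: opposite of bond 1)
b2 stroke→J1  (1-jn J1 has f-setter on 0)
b4 stroke→J1  (common-f at J1 fixed by 0)
b5 stroke→J1  (J1 flow already set via bond 0)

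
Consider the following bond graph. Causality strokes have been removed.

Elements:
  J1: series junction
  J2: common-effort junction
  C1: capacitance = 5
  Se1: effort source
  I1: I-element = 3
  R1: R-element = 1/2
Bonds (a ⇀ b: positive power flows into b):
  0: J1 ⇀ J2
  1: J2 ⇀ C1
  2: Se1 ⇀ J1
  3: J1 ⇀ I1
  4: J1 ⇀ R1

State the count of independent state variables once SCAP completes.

b2 stroke at J1  (Se1 fixes effort; stroke away)
b1 stroke at J2  (C1 integral (e out))
b0 stroke at J1  (common-e at J2 fixed by 1)
b3 stroke at I1  (I1 integral (f out))
b4 stroke at J1  (common-f at J1 fixed by 3)

2  (C1, I1 all integral)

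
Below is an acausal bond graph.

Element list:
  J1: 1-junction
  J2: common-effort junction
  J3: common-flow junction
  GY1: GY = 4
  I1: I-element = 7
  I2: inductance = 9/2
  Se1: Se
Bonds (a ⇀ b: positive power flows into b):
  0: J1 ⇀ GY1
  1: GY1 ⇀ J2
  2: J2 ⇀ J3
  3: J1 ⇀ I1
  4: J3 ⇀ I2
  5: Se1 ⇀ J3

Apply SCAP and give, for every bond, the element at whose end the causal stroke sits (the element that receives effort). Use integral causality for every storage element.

#0 stroke→J1
#1 stroke→J2
#2 stroke→J3
#3 stroke→I1
#4 stroke→I2
#5 stroke→J3

b5 →J3  (Se1: effort source, stroke at far end)
b3 →I1  (I1 integral (f out))
b0 →J1  (J1 flow already set via bond 3)
b1 →J2  (GY GY1: same side as bond 0)
b2 →J3  (J2 effort already set via bond 1)
b4 →I2  (closing 1-jn rule on J3)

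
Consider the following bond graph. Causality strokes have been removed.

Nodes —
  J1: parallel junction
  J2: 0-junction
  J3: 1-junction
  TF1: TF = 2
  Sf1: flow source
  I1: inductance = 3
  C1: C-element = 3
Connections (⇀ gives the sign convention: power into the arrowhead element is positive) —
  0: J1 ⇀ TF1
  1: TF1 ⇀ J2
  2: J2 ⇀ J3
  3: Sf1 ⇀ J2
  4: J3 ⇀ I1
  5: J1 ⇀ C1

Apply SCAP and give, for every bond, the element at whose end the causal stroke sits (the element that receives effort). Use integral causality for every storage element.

b3 stroke at Sf1  (source Sf1 imposes f)
b4 stroke at I1  (I1 integral (f out))
b2 stroke at J3  (1-jn J3 has f-setter on 4)
b1 stroke at J2  (only one effort-in slot at J2)
b0 stroke at TF1  (TF1 one-in-one-out from 1)
b5 stroke at J1  (only one effort-in slot at J1)

β0 stroke→TF1
β1 stroke→J2
β2 stroke→J3
β3 stroke→Sf1
β4 stroke→I1
β5 stroke→J1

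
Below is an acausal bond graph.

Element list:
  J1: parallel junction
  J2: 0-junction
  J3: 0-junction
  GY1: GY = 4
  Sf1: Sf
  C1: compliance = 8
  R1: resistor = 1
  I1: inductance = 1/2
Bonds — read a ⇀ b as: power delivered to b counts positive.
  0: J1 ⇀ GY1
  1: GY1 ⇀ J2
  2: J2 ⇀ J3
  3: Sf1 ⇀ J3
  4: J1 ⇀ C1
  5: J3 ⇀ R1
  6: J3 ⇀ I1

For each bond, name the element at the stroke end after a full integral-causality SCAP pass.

#0 |GY1
#1 |GY1
#2 |J2
#3 |Sf1
#4 |J1
#5 |J3
#6 |I1

bond 3 stroke at Sf1  (source Sf1 imposes f)
bond 4 stroke at J1  (C1 outputs effort q/C1)
bond 0 stroke at GY1  (J1: bond 4 brought effort, rest push out)
bond 1 stroke at GY1  (GY1: gyrator matches bond 0)
bond 2 stroke at J2  (J2: last free bond brings effort in)
bond 6 stroke at I1  (I1: I, integral causality)
bond 5 stroke at J3  (J3: last free bond brings effort in)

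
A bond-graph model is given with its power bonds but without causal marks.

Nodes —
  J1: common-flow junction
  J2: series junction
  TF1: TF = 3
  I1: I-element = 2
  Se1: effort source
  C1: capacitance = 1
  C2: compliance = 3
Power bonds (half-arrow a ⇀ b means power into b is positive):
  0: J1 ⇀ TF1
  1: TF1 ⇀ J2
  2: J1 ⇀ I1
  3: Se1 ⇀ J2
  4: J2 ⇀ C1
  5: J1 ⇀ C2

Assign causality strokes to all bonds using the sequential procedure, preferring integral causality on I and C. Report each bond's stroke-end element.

b3 stroke at J2  (Se1 (Se) sets effort on bond)
b2 stroke at I1  (I1 outputs flow p/I1)
b0 stroke at J1  (common-f at J1 fixed by 2)
b5 stroke at J1  (J1 flow already set via bond 2)
b1 stroke at TF1  (through TF1, causality passes straight; one stroke at TF1)
b4 stroke at J2  (J2 flow already set via bond 1)

bond 0 stroke at J1
bond 1 stroke at TF1
bond 2 stroke at I1
bond 3 stroke at J2
bond 4 stroke at J2
bond 5 stroke at J1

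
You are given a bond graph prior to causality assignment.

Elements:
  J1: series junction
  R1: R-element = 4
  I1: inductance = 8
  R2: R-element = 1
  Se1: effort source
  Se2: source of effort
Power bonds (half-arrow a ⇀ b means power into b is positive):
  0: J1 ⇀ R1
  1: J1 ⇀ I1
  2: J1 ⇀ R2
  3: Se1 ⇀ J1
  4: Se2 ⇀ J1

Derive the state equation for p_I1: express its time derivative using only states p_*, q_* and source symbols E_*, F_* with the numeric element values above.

dp_I1/dt = E_Se1 + E_Se2 - 5*p_I1/8

β3 stroke→J1  (Se1 (Se) sets effort on bond)
β4 stroke→J1  (Se2 (Se) sets effort on bond)
β1 stroke→I1  (I1: I, integral causality)
β0 stroke→J1  (1-jn J1 has f-setter on 1)
β2 stroke→J1  (common-f at J1 fixed by 1)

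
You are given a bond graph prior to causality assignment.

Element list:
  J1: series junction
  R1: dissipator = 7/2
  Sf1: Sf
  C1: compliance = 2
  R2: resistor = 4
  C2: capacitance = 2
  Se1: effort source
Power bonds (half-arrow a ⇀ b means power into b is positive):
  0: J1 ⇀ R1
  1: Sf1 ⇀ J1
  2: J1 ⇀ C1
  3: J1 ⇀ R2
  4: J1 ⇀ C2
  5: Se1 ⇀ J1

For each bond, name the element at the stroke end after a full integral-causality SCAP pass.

β1 →Sf1  (Sf1 (Sf) sets flow on bond)
β5 →J1  (Se1 fixes effort; stroke away)
β0 →J1  (1-jn J1 has f-setter on 1)
β2 →J1  (1-jn J1 has f-setter on 1)
β3 →J1  (common-f at J1 fixed by 1)
β4 →J1  (1-jn J1 has f-setter on 1)

β0 |J1
β1 |Sf1
β2 |J1
β3 |J1
β4 |J1
β5 |J1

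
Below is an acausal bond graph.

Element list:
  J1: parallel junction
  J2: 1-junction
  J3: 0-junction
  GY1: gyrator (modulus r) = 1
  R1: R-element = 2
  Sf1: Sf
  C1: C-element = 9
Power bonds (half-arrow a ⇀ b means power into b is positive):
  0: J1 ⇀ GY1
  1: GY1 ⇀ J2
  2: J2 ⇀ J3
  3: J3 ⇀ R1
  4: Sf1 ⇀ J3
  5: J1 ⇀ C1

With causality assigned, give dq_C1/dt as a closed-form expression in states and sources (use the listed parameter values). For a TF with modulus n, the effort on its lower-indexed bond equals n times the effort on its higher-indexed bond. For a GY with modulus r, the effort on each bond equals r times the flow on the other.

#4 |Sf1  (Sf1 (Sf) sets flow on bond)
#5 |J1  (prefer integral on C1)
#0 |GY1  (0-jn J1 has e-setter on 5)
#1 |GY1  (GY1 both-in/both-out from 0)
#2 |J2  (1-jn J2 has f-setter on 1)
#3 |J3  (J3 needs exactly one e-in)

dq_C1/dt = -2*F_Sf1 - 2*q_C1/9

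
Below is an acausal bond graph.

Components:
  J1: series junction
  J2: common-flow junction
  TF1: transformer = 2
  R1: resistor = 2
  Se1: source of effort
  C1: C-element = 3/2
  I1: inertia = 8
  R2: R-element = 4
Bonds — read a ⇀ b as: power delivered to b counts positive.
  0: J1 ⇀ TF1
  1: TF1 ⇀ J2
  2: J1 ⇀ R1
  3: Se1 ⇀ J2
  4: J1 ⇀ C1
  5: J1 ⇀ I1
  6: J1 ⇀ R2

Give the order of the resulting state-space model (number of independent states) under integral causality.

bond 3 |J2  (Se1: effort source, stroke at far end)
bond 1 |TF1  (only one flow-in slot at J2)
bond 0 |J1  (TF1 one-in-one-out from 1)
bond 4 |J1  (C1 outputs effort q/C1)
bond 5 |I1  (I1 outputs flow p/I1)
bond 2 |J1  (common-f at J1 fixed by 5)
bond 6 |J1  (common-f at J1 fixed by 5)

2  (C1, I1 all integral)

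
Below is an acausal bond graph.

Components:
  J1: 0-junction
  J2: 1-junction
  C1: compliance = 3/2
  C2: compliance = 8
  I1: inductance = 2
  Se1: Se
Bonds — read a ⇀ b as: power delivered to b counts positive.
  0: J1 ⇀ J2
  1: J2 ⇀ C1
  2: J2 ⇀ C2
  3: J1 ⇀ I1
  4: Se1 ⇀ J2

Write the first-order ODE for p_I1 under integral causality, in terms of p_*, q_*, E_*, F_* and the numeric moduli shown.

dp_I1/dt = -E_Se1 + 2*q_C1/3 + q_C2/8

bond 4 →J2  (Se1: effort source, stroke at far end)
bond 1 →J2  (prefer integral on C1)
bond 2 →J2  (C2 outputs effort q/C2)
bond 0 →J1  (J2 needs exactly one f-in)
bond 3 →I1  (common-e at J1 fixed by 0)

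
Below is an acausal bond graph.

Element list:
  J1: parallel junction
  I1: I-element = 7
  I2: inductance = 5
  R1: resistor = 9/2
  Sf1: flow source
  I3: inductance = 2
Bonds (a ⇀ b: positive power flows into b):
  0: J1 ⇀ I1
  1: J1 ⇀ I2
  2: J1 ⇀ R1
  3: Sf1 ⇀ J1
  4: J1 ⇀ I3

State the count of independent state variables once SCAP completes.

3  (I1, I2, I3 all integral)

b3 stroke→Sf1  (Sf1: flow source, stroke at near end)
b0 stroke→I1  (I1 integral (f out))
b1 stroke→I2  (I2 integral (f out))
b4 stroke→I3  (I3: I, integral causality)
b2 stroke→J1  (only one effort-in slot at J1)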